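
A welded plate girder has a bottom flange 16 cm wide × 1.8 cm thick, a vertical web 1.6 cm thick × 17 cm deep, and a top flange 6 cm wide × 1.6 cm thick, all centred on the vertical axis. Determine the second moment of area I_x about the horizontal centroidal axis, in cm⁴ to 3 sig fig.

I_x ≈ 3540 cm⁴

Treat the section as a set of non-overlapping primitives; coordinates are from the bounding-box lower-left.
Bottom plate: 16 × 1.8, A = 28.8 cm², y = 0.9 cm, Ī = 7.776 cm⁴.
Web plate: 1.6 × 17, A = 27.2 cm², y = 10.3 cm, Ī = 655.07 cm⁴.
Top plate: 6 × 1.6, A = 9.6 cm², y = 19.6 cm, Ī = 2.048 cm⁴.
Centroid: ȳ = ΣA·y / ΣA = 7.5341 cm.
Transfer each piece to the horizontal centroidal axis using Ī + A·d² with d = y − 7.5341:
  bottom plate: d = -6.6341 cm → contributes +1275.3 cm⁴
  web plate: d = 2.7659 cm → contributes +863.15 cm⁴
  top plate: d = 12.066 cm → contributes +1399.7 cm⁴
Total I = 3538.1 cm⁴.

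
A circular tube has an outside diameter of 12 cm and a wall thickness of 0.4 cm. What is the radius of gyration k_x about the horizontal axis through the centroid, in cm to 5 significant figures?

k_x ≈ 4.1037 cm

Break the section into simple shapes (no overlaps), measuring from the bottom-left corner of the bounding box.
Outer circle: ⌀12, A = 113.0973 cm², y = 6 cm, Ī = 1017.876 cm⁴.
Bore (subtracted): ⌀11.2, A = 98.52035 cm², y = 6 cm, Ī = 772.3995 cm⁴.
By symmetry the centroid is at mid-height, ȳ = 6 cm.
All pieces are centred on the horizontal axis through the centroid, so I = ΣĪ (holes subtracted) = 245.4765 cm⁴.
Radius of gyration: k = √(I/A) = √(245.4765 / 14.57699) = 4.103657 cm.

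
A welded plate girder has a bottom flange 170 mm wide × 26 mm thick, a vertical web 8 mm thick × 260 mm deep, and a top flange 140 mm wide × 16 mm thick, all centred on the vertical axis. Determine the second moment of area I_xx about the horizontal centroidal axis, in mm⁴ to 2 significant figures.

I_xx ≈ 1.3 × 10⁸ mm⁴

Decompose the section into non-overlapping parts with the origin at the bottom-left of its bounding rectangle.
Bottom plate: 170 × 26, A = 4 420 mm², y = 13 mm, Ī = 248 993 mm⁴.
Web plate: 8 × 260, A = 2 080 mm², y = 156 mm, Ī = 11 717 333 mm⁴.
Top plate: 140 × 16, A = 2 240 mm², y = 294 mm, Ī = 47 787 mm⁴.
Centroid: ȳ = ΣA·y / ΣA = 119.1 mm.
Transfer each piece to the horizontal centroidal axis using Ī + A·d² with d = y − 119.1:
  bottom plate: d = -106.1 mm → contributes +49 959 298 mm⁴
  web plate: d = 36.95 mm → contributes +14 557 110 mm⁴
  top plate: d = 174.9 mm → contributes +68 608 323 mm⁴
Total I = 133 124 731 mm⁴.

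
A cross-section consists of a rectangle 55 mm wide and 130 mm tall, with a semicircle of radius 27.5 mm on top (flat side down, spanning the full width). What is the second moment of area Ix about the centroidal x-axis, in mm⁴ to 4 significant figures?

Split into non-overlapping primitives; take the origin at the lower-left of the bounding box.
Rectangular body: 55 × 130, A = 7 150 mm², y = 65 mm, Ī = 10 069 583 mm⁴.
Semicircular cap: semicircle r = 27.5, A = 1187.91 mm², y = 141.671 mm, Ī = 62771.5 mm⁴.
Centroid: ȳ = ΣA·y / ΣA = 75.9235 mm.
Transfer each piece to the centroidal x-axis using Ī + A·d² with d = y − 75.9235:
  rectangular body: d = -10.9235 mm → contributes +10 922 739 mm⁴
  semicircular cap: d = 65.7479 mm → contributes +5 197 870 mm⁴
Total I = 16 120 609 mm⁴.

Ix ≈ 1.612 × 10⁷ mm⁴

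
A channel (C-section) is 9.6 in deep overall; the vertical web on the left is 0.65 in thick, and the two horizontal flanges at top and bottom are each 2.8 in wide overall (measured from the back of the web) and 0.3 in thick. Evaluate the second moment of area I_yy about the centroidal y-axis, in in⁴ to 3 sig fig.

I_yy ≈ 2.81 in⁴

Split into non-overlapping primitives; take the origin at the lower-left of the bounding box.
Web: 0.65 × 9.6, A = 6.24 in², x = 0.325 in, Ī = 0.2197 in⁴.
Top flange (beyond web): 2.15 × 0.3, A = 0.645 in², x = 1.725 in, Ī = 0.24846 in⁴.
Bottom flange (beyond web): 2.15 × 0.3, A = 0.645 in², x = 1.725 in, Ī = 0.24846 in⁴.
Centroid: x̄ = ΣA·x / ΣA = 0.56484 in.
Transfer each piece to the centroidal y-axis using Ī + A·d² with d = x − 0.56484:
  web: d = -0.23984 in → contributes +0.57865 in⁴
  top flange (beyond web): d = 1.1602 in → contributes +1.1166 in⁴
  bottom flange (beyond web): d = 1.1602 in → contributes +1.1166 in⁴
Total I = 2.8119 in⁴.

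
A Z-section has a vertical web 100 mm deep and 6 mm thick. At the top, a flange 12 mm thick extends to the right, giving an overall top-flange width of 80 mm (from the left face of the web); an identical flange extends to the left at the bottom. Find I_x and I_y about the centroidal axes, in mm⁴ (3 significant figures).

I_x ≈ 3.96 × 10⁶ mm⁴, I_y ≈ 3.65 × 10⁶ mm⁴

Decompose the section into non-overlapping parts with the origin at the bottom-left of its bounding rectangle.
Web: 6 × 100, A = 600 mm², y = 50 mm, Ī = 500 000 mm⁴.
Top flange (beyond web): 74 × 12, A = 888 mm², y = 94 mm, Ī = 10 656 mm⁴.
Bottom flange (beyond web): 74 × 12, A = 888 mm², y = 6 mm, Ī = 10 656 mm⁴.
Centroid: ȳ = ΣA·y / ΣA = 50 mm.
Transfer each piece to the centroidal x-axis using Ī + A·d² with d = y − 50:
  web: d = 0 mm → contributes +500 000 mm⁴
  top flange (beyond web): d = 44 mm → contributes +1 729 824 mm⁴
  bottom flange (beyond web): d = -44 mm → contributes +1 729 824 mm⁴
Total I = 3 959 648 mm⁴.
For the y-axis: x̄ = 77 mm.
Repeating about the centroidal y-axis gives I_y = 3 653 848 mm⁴.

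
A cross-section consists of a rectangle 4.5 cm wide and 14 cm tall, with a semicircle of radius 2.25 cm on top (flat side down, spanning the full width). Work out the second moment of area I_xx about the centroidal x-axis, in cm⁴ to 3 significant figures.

Treat the section as a set of non-overlapping primitives; coordinates are from the bounding-box lower-left.
Rectangular body: 4.5 × 14, A = 63 cm², y = 7 cm, Ī = 1 029 cm⁴.
Semicircular cap: semicircle r = 2.25, A = 7.9522 cm², y = 14.955 cm, Ī = 2.813 cm⁴.
Centroid: ȳ = ΣA·y / ΣA = 7.8916 cm.
Transfer each piece to the centroidal x-axis using Ī + A·d² with d = y − 7.8916:
  rectangular body: d = -0.89157 cm → contributes +1079.1 cm⁴
  semicircular cap: d = 7.0634 cm → contributes +399.55 cm⁴
Total I = 1478.6 cm⁴.

I_xx ≈ 1480 cm⁴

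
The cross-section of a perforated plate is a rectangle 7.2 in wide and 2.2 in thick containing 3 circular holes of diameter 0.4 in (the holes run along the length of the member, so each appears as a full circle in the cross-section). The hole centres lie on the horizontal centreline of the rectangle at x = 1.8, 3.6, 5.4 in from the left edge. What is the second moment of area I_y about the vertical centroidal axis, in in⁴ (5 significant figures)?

I_y ≈ 67.611 in⁴

Treat the section as a set of non-overlapping primitives; coordinates are from the bounding-box lower-left.
Plate: 7.2 × 2.2, A = 15.84 in², x = 3.6 in, Ī = 68.4288 in⁴.
Hole 1 (subtracted): ⌀0.4, A = 0.1256637 in², x = 1.8 in, Ī = 0.001256637 in⁴.
Hole 2 (subtracted): ⌀0.4, A = 0.1256637 in², x = 3.6 in, Ī = 0.001256637 in⁴.
Hole 3 (subtracted): ⌀0.4, A = 0.1256637 in², x = 5.4 in, Ī = 0.001256637 in⁴.
By symmetry the centroid is at mid-width, x̄ = 3.6 in.
Transfer each piece to the vertical centroidal axis using Ī + A·d² with d = x − 3.6:
  plate: d = 0 in → contributes +68.4288 in⁴
  hole 1: d = -1.8 in → contributes −0.408407 in⁴
  hole 2: d = 0 in → contributes −0.001256637 in⁴
  hole 3: d = 1.8 in → contributes −0.408407 in⁴
Total I = 67.61073 in⁴.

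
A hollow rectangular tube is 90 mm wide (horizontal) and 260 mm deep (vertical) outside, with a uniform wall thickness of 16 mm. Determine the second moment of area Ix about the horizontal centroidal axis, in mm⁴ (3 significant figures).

Ix ≈ 7.45 × 10⁷ mm⁴

Split into non-overlapping primitives; take the origin at the lower-left of the bounding box.
Outer rectangle: 90 × 260, A = 23 400 mm², y = 130 mm, Ī = 131 820 000 mm⁴.
Inner void (subtracted): 58 × 228, A = 13 224 mm², y = 130 mm, Ī = 57 286 368 mm⁴.
By symmetry the centroid is at mid-height, ȳ = 130 mm.
All pieces are centred on the horizontal centroidal axis, so I = ΣĪ (holes subtracted) = 74 533 632 mm⁴.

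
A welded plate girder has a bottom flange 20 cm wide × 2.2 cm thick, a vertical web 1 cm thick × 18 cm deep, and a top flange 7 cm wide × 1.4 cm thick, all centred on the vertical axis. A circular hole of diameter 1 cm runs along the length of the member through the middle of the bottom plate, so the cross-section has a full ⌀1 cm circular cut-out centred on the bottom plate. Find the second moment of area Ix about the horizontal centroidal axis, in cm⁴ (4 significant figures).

Decompose the section into non-overlapping parts with the origin at the bottom-left of its bounding rectangle.
Bottom plate: 20 × 2.2, A = 44 cm², y = 1.1 cm, Ī = 17.7467 cm⁴.
Web plate: 1 × 18, A = 18 cm², y = 11.2 cm, Ī = 486 cm⁴.
Top plate: 7 × 1.4, A = 9.8 cm², y = 20.9 cm, Ī = 1.60067 cm⁴.
Hole (subtracted): ⌀1, A = 0.785398 cm², y = 1.1 cm, Ī = 0.0490874 cm⁴.
Centroid: ȳ = ΣA·y / ΣA = 6.39243 cm.
Transfer each piece to the horizontal centroidal axis using Ī + A·d² with d = y − 6.39243:
  bottom plate: d = -5.29243 cm → contributes +1250.18 cm⁴
  web plate: d = 4.80757 cm → contributes +902.029 cm⁴
  top plate: d = 14.5076 cm → contributes +2064.2 cm⁴
  hole: d = -5.29243 cm → contributes −22.048 cm⁴
Total I = 4194.36 cm⁴.

Ix ≈ 4194 cm⁴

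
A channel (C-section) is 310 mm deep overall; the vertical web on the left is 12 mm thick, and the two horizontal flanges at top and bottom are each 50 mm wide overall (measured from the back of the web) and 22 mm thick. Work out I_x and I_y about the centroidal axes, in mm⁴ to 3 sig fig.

Decompose the section into non-overlapping parts with the origin at the bottom-left of its bounding rectangle.
Web: 12 × 310, A = 3 720 mm², y = 155 mm, Ī = 29 791 000 mm⁴.
Top flange (beyond web): 38 × 22, A = 836 mm², y = 299 mm, Ī = 33 719 mm⁴.
Bottom flange (beyond web): 38 × 22, A = 836 mm², y = 11 mm, Ī = 33 719 mm⁴.
By symmetry the centroid is at mid-height, ȳ = 155 mm.
Transfer each piece to the centroidal x-axis using Ī + A·d² with d = y − 155:
  web: d = 0 mm → contributes +29 791 000 mm⁴
  top flange (beyond web): d = 144 mm → contributes +17 369 015 mm⁴
  bottom flange (beyond web): d = -144 mm → contributes +17 369 015 mm⁴
Total I = 64 529 029 mm⁴.
For the y-axis: x̄ = 13.752 mm.
Repeating about the centroidal y-axis gives I_y = 966 794 mm⁴.

I_x ≈ 6.45 × 10⁷ mm⁴, I_y ≈ 9.67 × 10⁵ mm⁴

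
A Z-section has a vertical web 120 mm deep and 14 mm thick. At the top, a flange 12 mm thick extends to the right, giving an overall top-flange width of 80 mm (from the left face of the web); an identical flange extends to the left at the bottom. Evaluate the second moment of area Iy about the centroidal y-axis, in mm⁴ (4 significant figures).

Iy ≈ 3.137 × 10⁶ mm⁴

Decompose the section into non-overlapping parts with the origin at the bottom-left of its bounding rectangle.
Web: 14 × 120, A = 1 680 mm², x = 73 mm, Ī = 27 440 mm⁴.
Top flange (beyond web): 66 × 12, A = 792 mm², x = 113 mm, Ī = 287 496 mm⁴.
Bottom flange (beyond web): 66 × 12, A = 792 mm², x = 33 mm, Ī = 287 496 mm⁴.
Centroid: x̄ = ΣA·x / ΣA = 73 mm.
Transfer each piece to the centroidal y-axis using Ī + A·d² with d = x − 73:
  web: d = 0 mm → contributes +27 440 mm⁴
  top flange (beyond web): d = 40 mm → contributes +1 554 696 mm⁴
  bottom flange (beyond web): d = -40 mm → contributes +1 554 696 mm⁴
Total I = 3 136 832 mm⁴.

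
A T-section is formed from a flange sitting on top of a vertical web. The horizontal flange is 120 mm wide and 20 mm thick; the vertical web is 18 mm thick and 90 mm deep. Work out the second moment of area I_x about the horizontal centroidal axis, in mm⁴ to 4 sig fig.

I_x ≈ 4.099 × 10⁶ mm⁴

Split into non-overlapping primitives; take the origin at the lower-left of the bounding box.
Flange: 120 × 20, A = 2 400 mm², y = 100 mm, Ī = 80 000 mm⁴.
Web: 18 × 90, A = 1 620 mm², y = 45 mm, Ī = 1 093 500 mm⁴.
Centroid: ȳ = ΣA·y / ΣA = 77.8358 mm.
Transfer each piece to the horizontal centroidal axis using Ī + A·d² with d = y − 77.8358:
  flange: d = 22.1642 mm → contributes +1 259 002 mm⁴
  web: d = -32.8358 mm → contributes +2 840 170 mm⁴
Total I = 4 099 172 mm⁴.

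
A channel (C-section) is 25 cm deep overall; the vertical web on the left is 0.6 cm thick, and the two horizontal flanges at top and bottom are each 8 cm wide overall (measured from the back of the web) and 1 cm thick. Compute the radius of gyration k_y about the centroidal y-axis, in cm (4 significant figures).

k_y ≈ 2.506 cm

Split into non-overlapping primitives; take the origin at the lower-left of the bounding box.
Web: 0.6 × 25, A = 15 cm², x = 0.3 cm, Ī = 0.45 cm⁴.
Top flange (beyond web): 7.4 × 1, A = 7.4 cm², x = 4.3 cm, Ī = 33.7687 cm⁴.
Bottom flange (beyond web): 7.4 × 1, A = 7.4 cm², x = 4.3 cm, Ī = 33.7687 cm⁴.
Centroid: x̄ = ΣA·x / ΣA = 2.28658 cm.
Transfer each piece to the centroidal y-axis using Ī + A·d² with d = x − 2.28658:
  web: d = -1.98658 cm → contributes +59.6473 cm⁴
  top flange (beyond web): d = 2.01342 cm → contributes +63.7673 cm⁴
  bottom flange (beyond web): d = 2.01342 cm → contributes +63.7673 cm⁴
Total I = 187.182 cm⁴.
Radius of gyration: k = √(I/A) = √(187.182 / 29.8) = 2.50625 cm.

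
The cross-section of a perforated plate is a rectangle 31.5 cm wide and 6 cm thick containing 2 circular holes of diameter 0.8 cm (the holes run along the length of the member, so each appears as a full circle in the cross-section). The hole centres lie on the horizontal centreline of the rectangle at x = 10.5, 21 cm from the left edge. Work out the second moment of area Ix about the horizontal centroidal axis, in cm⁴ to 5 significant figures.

Ix ≈ 566.96 cm⁴

Treat the section as a set of non-overlapping primitives; coordinates are from the bounding-box lower-left.
Plate: 31.5 × 6, A = 189 cm², y = 3 cm, Ī = 567 cm⁴.
Hole 1 (subtracted): ⌀0.8, A = 0.5026548 cm², y = 3 cm, Ī = 0.02010619 cm⁴.
Hole 2 (subtracted): ⌀0.8, A = 0.5026548 cm², y = 3 cm, Ī = 0.02010619 cm⁴.
By symmetry the centroid is at mid-height, ȳ = 3 cm.
All pieces are centred on the horizontal centroidal axis, so I = ΣĪ (holes subtracted) = 566.9598 cm⁴.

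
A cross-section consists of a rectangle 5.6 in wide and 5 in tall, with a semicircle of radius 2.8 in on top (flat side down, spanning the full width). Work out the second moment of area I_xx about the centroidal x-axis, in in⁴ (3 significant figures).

I_xx ≈ 181 in⁴

Split into non-overlapping primitives; take the origin at the lower-left of the bounding box.
Rectangular body: 5.6 × 5, A = 28 in², y = 2.5 in, Ī = 58.333 in⁴.
Semicircular cap: semicircle r = 2.8, A = 12.315 in², y = 6.1884 in, Ī = 6.7463 in⁴.
Centroid: ȳ = ΣA·y / ΣA = 3.6267 in.
Transfer each piece to the centroidal x-axis using Ī + A·d² with d = y − 3.6267:
  rectangular body: d = -1.1267 in → contributes +93.877 in⁴
  semicircular cap: d = 2.5617 in → contributes +87.56 in⁴
Total I = 181.44 in⁴.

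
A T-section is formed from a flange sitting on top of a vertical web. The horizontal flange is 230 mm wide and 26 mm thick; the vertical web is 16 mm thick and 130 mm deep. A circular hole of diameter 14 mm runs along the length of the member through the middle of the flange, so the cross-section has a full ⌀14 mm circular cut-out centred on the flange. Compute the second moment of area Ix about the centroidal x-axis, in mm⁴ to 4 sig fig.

Break the section into simple shapes (no overlaps), measuring from the bottom-left corner of the bounding box.
Flange: 230 × 26, A = 5 980 mm², y = 143 mm, Ī = 336 873 mm⁴.
Web: 16 × 130, A = 2 080 mm², y = 65 mm, Ī = 2 929 333 mm⁴.
Hole (subtracted): ⌀14, A = 153.938 mm², y = 143 mm, Ī = 1885.74 mm⁴.
Centroid: ȳ = ΣA·y / ΣA = 122.479 mm.
Transfer each piece to the centroidal x-axis using Ī + A·d² with d = y − 122.479:
  flange: d = 20.521 mm → contributes +2 855 111 mm⁴
  web: d = -57.479 mm → contributes +9 801 320 mm⁴
  hole: d = 20.521 mm → contributes −66710.6 mm⁴
Total I = 12 589 720 mm⁴.

Ix ≈ 1.259 × 10⁷ mm⁴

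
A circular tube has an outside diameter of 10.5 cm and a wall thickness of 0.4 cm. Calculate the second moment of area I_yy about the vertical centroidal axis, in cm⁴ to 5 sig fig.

Break the section into simple shapes (no overlaps), measuring from the bottom-left corner of the bounding box.
Outer circle: ⌀10.5, A = 86.59015 cm², x = 5.25 cm, Ī = 596.6602 cm⁴.
Bore (subtracted): ⌀9.7, A = 73.89811 cm², x = 5.25 cm, Ī = 434.5671 cm⁴.
By symmetry the centroid is at mid-width, x̄ = 5.25 cm.
All pieces are centred on the vertical centroidal axis, so I = ΣĪ (holes subtracted) = 162.0931 cm⁴.

I_yy ≈ 162.09 cm⁴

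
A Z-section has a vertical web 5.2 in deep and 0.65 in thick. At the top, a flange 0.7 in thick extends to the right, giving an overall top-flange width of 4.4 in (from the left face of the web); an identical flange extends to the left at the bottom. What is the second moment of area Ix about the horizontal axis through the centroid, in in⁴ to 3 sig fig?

Ix ≈ 34.4 in⁴

Split into non-overlapping primitives; take the origin at the lower-left of the bounding box.
Web: 0.65 × 5.2, A = 3.38 in², y = 2.6 in, Ī = 7.6163 in⁴.
Top flange (beyond web): 3.75 × 0.7, A = 2.625 in², y = 4.85 in, Ī = 0.10719 in⁴.
Bottom flange (beyond web): 3.75 × 0.7, A = 2.625 in², y = 0.35 in, Ī = 0.10719 in⁴.
Centroid: ȳ = ΣA·y / ΣA = 2.6 in.
Transfer each piece to the horizontal axis through the centroid using Ī + A·d² with d = y − 2.6:
  web: d = 0 in → contributes +7.6163 in⁴
  top flange (beyond web): d = 2.25 in → contributes +13.396 in⁴
  bottom flange (beyond web): d = -2.25 in → contributes +13.396 in⁴
Total I = 34.409 in⁴.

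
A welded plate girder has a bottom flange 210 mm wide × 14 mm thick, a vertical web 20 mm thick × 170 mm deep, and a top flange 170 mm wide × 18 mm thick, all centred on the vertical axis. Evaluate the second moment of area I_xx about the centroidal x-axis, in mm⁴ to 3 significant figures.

Break the section into simple shapes (no overlaps), measuring from the bottom-left corner of the bounding box.
Bottom plate: 210 × 14, A = 2 940 mm², y = 7 mm, Ī = 48 020 mm⁴.
Web plate: 20 × 170, A = 3 400 mm², y = 99 mm, Ī = 8 188 333 mm⁴.
Top plate: 170 × 18, A = 3 060 mm², y = 193 mm, Ī = 82 620 mm⁴.
Centroid: ȳ = ΣA·y / ΣA = 100.83 mm.
Transfer each piece to the centroidal x-axis using Ī + A·d² with d = y − 100.83:
  bottom plate: d = -93.826 mm → contributes +25 929 517 mm⁴
  web plate: d = -1.8255 mm → contributes +8 199 664 mm⁴
  top plate: d = 92.174 mm → contributes +26 080 786 mm⁴
Total I = 60 209 967 mm⁴.

I_xx ≈ 6.02 × 10⁷ mm⁴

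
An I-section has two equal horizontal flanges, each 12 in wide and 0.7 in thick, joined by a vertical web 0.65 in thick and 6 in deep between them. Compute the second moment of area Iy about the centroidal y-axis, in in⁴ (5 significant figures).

Iy ≈ 201.74 in⁴

Treat the section as a set of non-overlapping primitives; coordinates are from the bounding-box lower-left.
Bottom flange: 12 × 0.7, A = 8.4 in², x = 6 in, Ī = 100.8 in⁴.
Web: 0.65 × 6, A = 3.9 in², x = 6 in, Ī = 0.1373125 in⁴.
Top flange: 12 × 0.7, A = 8.4 in², x = 6 in, Ī = 100.8 in⁴.
By symmetry the centroid is at mid-width, x̄ = 6 in.
All pieces are centred on the centroidal y-axis, so I = ΣĪ = 201.7373 in⁴.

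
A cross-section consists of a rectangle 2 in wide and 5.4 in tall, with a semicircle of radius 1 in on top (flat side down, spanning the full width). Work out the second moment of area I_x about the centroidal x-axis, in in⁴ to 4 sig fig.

Split into non-overlapping primitives; take the origin at the lower-left of the bounding box.
Rectangular body: 2 × 5.4, A = 10.8 in², y = 2.7 in, Ī = 26.244 in⁴.
Semicircular cap: semicircle r = 1, A = 1.5708 in², y = 5.82441 in, Ī = 0.109757 in⁴.
Centroid: ȳ = ΣA·y / ΣA = 3.09673 in.
Transfer each piece to the centroidal x-axis using Ī + A·d² with d = y − 3.09673:
  rectangular body: d = -0.396726 in → contributes +27.9438 in⁴
  semicircular cap: d = 2.72769 in → contributes +11.7969 in⁴
Total I = 39.7407 in⁴.

I_x ≈ 39.74 in⁴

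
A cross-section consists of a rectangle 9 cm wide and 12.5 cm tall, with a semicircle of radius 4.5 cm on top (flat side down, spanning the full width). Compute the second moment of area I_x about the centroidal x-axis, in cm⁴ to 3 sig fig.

I_x ≈ 3160 cm⁴

Break the section into simple shapes (no overlaps), measuring from the bottom-left corner of the bounding box.
Rectangular body: 9 × 12.5, A = 112.5 cm², y = 6.25 cm, Ī = 1464.8 cm⁴.
Semicircular cap: semicircle r = 4.5, A = 31.809 cm², y = 14.41 cm, Ī = 45.007 cm⁴.
Centroid: ȳ = ΣA·y / ΣA = 8.0486 cm.
Transfer each piece to the centroidal x-axis using Ī + A·d² with d = y − 8.0486:
  rectangular body: d = -1.7986 cm → contributes +1828.8 cm⁴
  semicircular cap: d = 6.3613 cm → contributes +1332.2 cm⁴
Total I = 3160.9 cm⁴.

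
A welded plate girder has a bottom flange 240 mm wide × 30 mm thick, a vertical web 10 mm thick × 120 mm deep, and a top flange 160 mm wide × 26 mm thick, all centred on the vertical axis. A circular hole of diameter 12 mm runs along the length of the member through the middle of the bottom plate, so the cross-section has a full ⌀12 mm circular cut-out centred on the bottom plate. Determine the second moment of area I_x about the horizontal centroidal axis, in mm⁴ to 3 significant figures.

I_x ≈ 6.01 × 10⁷ mm⁴

Treat the section as a set of non-overlapping primitives; coordinates are from the bounding-box lower-left.
Bottom plate: 240 × 30, A = 7 200 mm², y = 15 mm, Ī = 540 000 mm⁴.
Web plate: 10 × 120, A = 1 200 mm², y = 90 mm, Ī = 1 440 000 mm⁴.
Top plate: 160 × 26, A = 4 160 mm², y = 163 mm, Ī = 234 347 mm⁴.
Hole (subtracted): ⌀12, A = 113.1 mm², y = 15 mm, Ī = 1017.9 mm⁴.
Centroid: ȳ = ΣA·y / ΣA = 71.695 mm.
Transfer each piece to the horizontal centroidal axis using Ī + A·d² with d = y − 71.695:
  bottom plate: d = -56.695 mm → contributes +23 683 313 mm⁴
  web plate: d = 18.305 mm → contributes +1 842 078 mm⁴
  top plate: d = 91.305 mm → contributes +34 914 441 mm⁴
  hole: d = -56.695 mm → contributes −364 552 mm⁴
Total I = 60 075 279 mm⁴.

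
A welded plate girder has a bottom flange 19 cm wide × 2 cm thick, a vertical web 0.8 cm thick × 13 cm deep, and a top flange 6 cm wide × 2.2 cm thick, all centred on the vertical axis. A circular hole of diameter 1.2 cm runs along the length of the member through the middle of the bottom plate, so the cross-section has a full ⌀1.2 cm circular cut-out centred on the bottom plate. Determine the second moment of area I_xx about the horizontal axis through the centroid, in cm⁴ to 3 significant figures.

I_xx ≈ 2490 cm⁴

Split into non-overlapping primitives; take the origin at the lower-left of the bounding box.
Bottom plate: 19 × 2, A = 38 cm², y = 1 cm, Ī = 12.667 cm⁴.
Web plate: 0.8 × 13, A = 10.4 cm², y = 8.5 cm, Ī = 146.47 cm⁴.
Top plate: 6 × 2.2, A = 13.2 cm², y = 16.1 cm, Ī = 5.324 cm⁴.
Hole (subtracted): ⌀1.2, A = 1.131 cm², y = 1 cm, Ī = 0.10179 cm⁴.
Centroid: ȳ = ΣA·y / ΣA = 5.5861 cm.
Transfer each piece to the horizontal axis through the centroid using Ī + A·d² with d = y − 5.5861:
  bottom plate: d = -4.5861 cm → contributes +811.91 cm⁴
  web plate: d = 2.9139 cm → contributes +234.77 cm⁴
  top plate: d = 10.514 cm → contributes +1464.5 cm⁴
  hole: d = -4.5861 cm → contributes −23.889 cm⁴
Total I = 2487.3 cm⁴.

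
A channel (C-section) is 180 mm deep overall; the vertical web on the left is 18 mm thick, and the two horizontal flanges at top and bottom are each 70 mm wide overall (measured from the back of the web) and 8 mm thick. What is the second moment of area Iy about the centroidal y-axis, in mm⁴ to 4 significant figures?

Iy ≈ 1.086 × 10⁶ mm⁴

Treat the section as a set of non-overlapping primitives; coordinates are from the bounding-box lower-left.
Web: 18 × 180, A = 3 240 mm², x = 9 mm, Ī = 87 480 mm⁴.
Top flange (beyond web): 52 × 8, A = 416 mm², x = 44 mm, Ī = 93738.7 mm⁴.
Bottom flange (beyond web): 52 × 8, A = 416 mm², x = 44 mm, Ī = 93738.7 mm⁴.
Centroid: x̄ = ΣA·x / ΣA = 16.1513 mm.
Transfer each piece to the centroidal y-axis using Ī + A·d² with d = x − 16.1513:
  web: d = -7.15128 mm → contributes +253 176 mm⁴
  top flange (beyond web): d = 27.8487 mm → contributes +416 368 mm⁴
  bottom flange (beyond web): d = 27.8487 mm → contributes +416 368 mm⁴
Total I = 1 085 912 mm⁴.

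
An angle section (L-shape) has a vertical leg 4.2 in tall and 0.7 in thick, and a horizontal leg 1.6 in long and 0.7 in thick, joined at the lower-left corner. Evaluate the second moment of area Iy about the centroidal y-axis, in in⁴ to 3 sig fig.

Split into non-overlapping primitives; take the origin at the lower-left of the bounding box.
Vertical leg: 0.7 × 4.2, A = 2.94 in², x = 0.35 in, Ī = 0.12005 in⁴.
Horizontal leg (remainder): 0.9 × 0.7, A = 0.63 in², x = 1.15 in, Ī = 0.042525 in⁴.
Centroid: x̄ = ΣA·x / ΣA = 0.49118 in.
Transfer each piece to the centroidal y-axis using Ī + A·d² with d = x − 0.49118:
  vertical leg: d = -0.14118 in → contributes +0.17865 in⁴
  horizontal leg (remainder): d = 0.65882 in → contributes +0.31598 in⁴
Total I = 0.49462 in⁴.

Iy ≈ 0.495 in⁴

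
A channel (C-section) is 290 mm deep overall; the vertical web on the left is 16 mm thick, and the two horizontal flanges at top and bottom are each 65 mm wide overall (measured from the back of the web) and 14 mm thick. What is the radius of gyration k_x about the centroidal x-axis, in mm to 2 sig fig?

Decompose the section into non-overlapping parts with the origin at the bottom-left of its bounding rectangle.
Web: 16 × 290, A = 4 640 mm², y = 145 mm, Ī = 32 518 667 mm⁴.
Top flange (beyond web): 49 × 14, A = 686 mm², y = 283 mm, Ī = 11 205 mm⁴.
Bottom flange (beyond web): 49 × 14, A = 686 mm², y = 7 mm, Ī = 11 205 mm⁴.
By symmetry the centroid is at mid-height, ȳ = 145 mm.
Transfer each piece to the centroidal x-axis using Ī + A·d² with d = y − 145:
  web: d = 0 mm → contributes +32 518 667 mm⁴
  top flange (beyond web): d = 138 mm → contributes +13 075 389 mm⁴
  bottom flange (beyond web): d = -138 mm → contributes +13 075 389 mm⁴
Total I = 58 669 444 mm⁴.
Radius of gyration: k = √(I/A) = √(58 669 444 / 6 012) = 98.79 mm.

k_x ≈ 99 mm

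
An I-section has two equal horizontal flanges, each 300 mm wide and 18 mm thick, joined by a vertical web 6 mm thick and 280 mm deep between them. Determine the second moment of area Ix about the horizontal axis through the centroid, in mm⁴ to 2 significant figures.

Ix ≈ 2.5 × 10⁸ mm⁴

Treat the section as a set of non-overlapping primitives; coordinates are from the bounding-box lower-left.
Bottom flange: 300 × 18, A = 5 400 mm², y = 9 mm, Ī = 145 800 mm⁴.
Web: 6 × 280, A = 1 680 mm², y = 158 mm, Ī = 10 976 000 mm⁴.
Top flange: 300 × 18, A = 5 400 mm², y = 307 mm, Ī = 145 800 mm⁴.
By symmetry the centroid is at mid-height, ȳ = 158 mm.
Transfer each piece to the horizontal axis through the centroid using Ī + A·d² with d = y − 158:
  bottom flange: d = -149 mm → contributes +120 031 200 mm⁴
  web: d = 0 mm → contributes +10 976 000 mm⁴
  top flange: d = 149 mm → contributes +120 031 200 mm⁴
Total I = 251 038 400 mm⁴.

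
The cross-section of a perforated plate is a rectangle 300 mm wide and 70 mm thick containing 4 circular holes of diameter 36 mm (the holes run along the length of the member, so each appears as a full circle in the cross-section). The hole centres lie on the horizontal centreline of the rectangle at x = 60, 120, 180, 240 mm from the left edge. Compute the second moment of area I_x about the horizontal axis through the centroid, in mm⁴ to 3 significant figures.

Decompose the section into non-overlapping parts with the origin at the bottom-left of its bounding rectangle.
Plate: 300 × 70, A = 21 000 mm², y = 35 mm, Ī = 8 575 000 mm⁴.
Hole 1 (subtracted): ⌀36, A = 1017.9 mm², y = 35 mm, Ī = 82 448 mm⁴.
Hole 2 (subtracted): ⌀36, A = 1017.9 mm², y = 35 mm, Ī = 82 448 mm⁴.
Hole 3 (subtracted): ⌀36, A = 1017.9 mm², y = 35 mm, Ī = 82 448 mm⁴.
Hole 4 (subtracted): ⌀36, A = 1017.9 mm², y = 35 mm, Ī = 82 448 mm⁴.
By symmetry the centroid is at mid-height, ȳ = 35 mm.
All pieces are centred on the horizontal axis through the centroid, so I = ΣĪ (holes subtracted) = 8 245 208 mm⁴.

I_x ≈ 8.25 × 10⁶ mm⁴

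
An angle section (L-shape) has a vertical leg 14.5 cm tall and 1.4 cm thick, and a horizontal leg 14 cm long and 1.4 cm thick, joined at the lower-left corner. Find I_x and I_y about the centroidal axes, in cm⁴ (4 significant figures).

Decompose the section into non-overlapping parts with the origin at the bottom-left of its bounding rectangle.
Vertical leg: 1.4 × 14.5, A = 20.3 cm², y = 7.25 cm, Ī = 355.673 cm⁴.
Horizontal leg (remainder): 12.6 × 1.4, A = 17.64 cm², y = 0.7 cm, Ī = 2.8812 cm⁴.
Centroid: ȳ = ΣA·y / ΣA = 4.20461 cm.
Transfer each piece to the centroidal x-axis using Ī + A·d² with d = y − 4.20461:
  vertical leg: d = 3.04539 cm → contributes +543.943 cm⁴
  horizontal leg (remainder): d = -3.50461 cm → contributes +219.541 cm⁴
Total I = 763.484 cm⁴.
For the y-axis: x̄ = 3.95461 cm.
Repeating about the centroidal y-axis gives I_y = 699.173 cm⁴.

I_x ≈ 763.5 cm⁴, I_y ≈ 699.2 cm⁴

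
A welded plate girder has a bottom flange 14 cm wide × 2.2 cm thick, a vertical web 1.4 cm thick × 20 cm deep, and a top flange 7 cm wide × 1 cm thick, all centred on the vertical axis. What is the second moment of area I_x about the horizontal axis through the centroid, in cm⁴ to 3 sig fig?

Split into non-overlapping primitives; take the origin at the lower-left of the bounding box.
Bottom plate: 14 × 2.2, A = 30.8 cm², y = 1.1 cm, Ī = 12.423 cm⁴.
Web plate: 1.4 × 20, A = 28 cm², y = 12.2 cm, Ī = 933.33 cm⁴.
Top plate: 7 × 1, A = 7 cm², y = 22.7 cm, Ī = 0.58333 cm⁴.
Centroid: ȳ = ΣA·y / ΣA = 8.1213 cm.
Transfer each piece to the horizontal axis through the centroid using Ī + A·d² with d = y − 8.1213:
  bottom plate: d = -7.0213 cm → contributes +1530.8 cm⁴
  web plate: d = 4.0787 cm → contributes +1399.1 cm⁴
  top plate: d = 14.579 cm → contributes +1488.4 cm⁴
Total I = 4418.3 cm⁴.

I_x ≈ 4420 cm⁴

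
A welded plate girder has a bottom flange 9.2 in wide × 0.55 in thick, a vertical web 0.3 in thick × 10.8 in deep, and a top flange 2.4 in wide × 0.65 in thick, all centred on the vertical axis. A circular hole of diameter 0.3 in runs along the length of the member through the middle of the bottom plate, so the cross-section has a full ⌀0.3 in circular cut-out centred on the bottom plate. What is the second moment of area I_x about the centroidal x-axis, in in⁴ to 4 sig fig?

I_x ≈ 205.1 in⁴

Split into non-overlapping primitives; take the origin at the lower-left of the bounding box.
Bottom plate: 9.2 × 0.55, A = 5.06 in², y = 0.275 in, Ī = 0.127554 in⁴.
Web plate: 0.3 × 10.8, A = 3.24 in², y = 5.95 in, Ī = 31.4928 in⁴.
Top plate: 2.4 × 0.65, A = 1.56 in², y = 11.675 in, Ī = 0.054925 in⁴.
Hole (subtracted): ⌀0.3, A = 0.0706858 in², y = 0.275 in, Ī = 0.000397608 in⁴.
Centroid: ȳ = ΣA·y / ΣA = 3.96995 in.
Transfer each piece to the centroidal x-axis using Ī + A·d² with d = y − 3.96995:
  bottom plate: d = -3.69495 in → contributes +69.2099 in⁴
  web plate: d = 1.98005 in → contributes +44.1956 in⁴
  top plate: d = 7.70505 in → contributes +92.6688 in⁴
  hole: d = -3.69495 in → contributes −0.965446 in⁴
Total I = 205.109 in⁴.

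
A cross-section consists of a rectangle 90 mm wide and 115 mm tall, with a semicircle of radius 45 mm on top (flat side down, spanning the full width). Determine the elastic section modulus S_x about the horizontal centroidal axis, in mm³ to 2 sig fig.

Decompose the section into non-overlapping parts with the origin at the bottom-left of its bounding rectangle.
Rectangular body: 90 × 115, A = 10 350 mm², y = 57.5 mm, Ī = 11 406 563 mm⁴.
Semicircular cap: semicircle r = 45, A = 3 181 mm², y = 134.1 mm, Ī = 450 072 mm⁴.
Centroid: ȳ = ΣA·y / ΣA = 75.51 mm.
Transfer each piece to the horizontal centroidal axis using Ī + A·d² with d = y − 75.51:
  rectangular body: d = -18.01 mm → contributes +14 762 553 mm⁴
  semicircular cap: d = 58.59 mm → contributes +11 369 911 mm⁴
Total I = 26 132 464 mm⁴.
Extreme fibre distance c = 84.49 mm; S = I/c = 309 285 mm³.

S_x ≈ 3.1 × 10⁵ mm³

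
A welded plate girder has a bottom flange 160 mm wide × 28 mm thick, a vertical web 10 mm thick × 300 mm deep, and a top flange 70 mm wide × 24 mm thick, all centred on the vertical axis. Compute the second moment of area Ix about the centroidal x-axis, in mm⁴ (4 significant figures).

Ix ≈ 1.641 × 10⁸ mm⁴

Treat the section as a set of non-overlapping primitives; coordinates are from the bounding-box lower-left.
Bottom plate: 160 × 28, A = 4 480 mm², y = 14 mm, Ī = 292 693 mm⁴.
Web plate: 10 × 300, A = 3 000 mm², y = 178 mm, Ī = 22 500 000 mm⁴.
Top plate: 70 × 24, A = 1 680 mm², y = 340 mm, Ī = 80 640 mm⁴.
Centroid: ȳ = ΣA·y / ΣA = 127.502 mm.
Transfer each piece to the centroidal x-axis using Ī + A·d² with d = y − 127.502:
  bottom plate: d = -113.502 mm → contributes +58 007 394 mm⁴
  web plate: d = 50.4978 mm → contributes +30 150 088 mm⁴
  top plate: d = 212.498 mm → contributes +75 941 581 mm⁴
Total I = 164 099 063 mm⁴.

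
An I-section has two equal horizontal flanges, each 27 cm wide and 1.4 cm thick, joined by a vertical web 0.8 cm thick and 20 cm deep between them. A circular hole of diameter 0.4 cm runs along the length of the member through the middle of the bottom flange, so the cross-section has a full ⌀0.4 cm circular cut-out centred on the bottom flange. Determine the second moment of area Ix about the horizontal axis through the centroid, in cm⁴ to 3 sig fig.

Split into non-overlapping primitives; take the origin at the lower-left of the bounding box.
Bottom flange: 27 × 1.4, A = 37.8 cm², y = 0.7 cm, Ī = 6.174 cm⁴.
Web: 0.8 × 20, A = 16 cm², y = 11.4 cm, Ī = 533.33 cm⁴.
Top flange: 27 × 1.4, A = 37.8 cm², y = 22.1 cm, Ī = 6.174 cm⁴.
Hole (subtracted): ⌀0.4, A = 0.12566 cm², y = 0.7 cm, Ī = 0.0012566 cm⁴.
Centroid: ȳ = ΣA·y / ΣA = 11.415 cm.
Transfer each piece to the horizontal axis through the centroid using Ī + A·d² with d = y − 11.415:
  bottom flange: d = -10.715 cm → contributes +4345.8 cm⁴
  web: d = -0.014699 cm → contributes +533.34 cm⁴
  top flange: d = 10.685 cm → contributes +4 322 cm⁴
  hole: d = -10.715 cm → contributes −14.428 cm⁴
Total I = 9186.7 cm⁴.

Ix ≈ 9190 cm⁴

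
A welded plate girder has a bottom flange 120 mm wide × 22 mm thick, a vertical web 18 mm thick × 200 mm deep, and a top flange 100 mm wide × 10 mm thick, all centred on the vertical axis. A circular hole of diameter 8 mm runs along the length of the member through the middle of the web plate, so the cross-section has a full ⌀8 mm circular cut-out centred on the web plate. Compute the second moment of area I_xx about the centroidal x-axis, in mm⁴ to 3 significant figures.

Decompose the section into non-overlapping parts with the origin at the bottom-left of its bounding rectangle.
Bottom plate: 120 × 22, A = 2 640 mm², y = 11 mm, Ī = 106 480 mm⁴.
Web plate: 18 × 200, A = 3 600 mm², y = 122 mm, Ī = 12 000 000 mm⁴.
Top plate: 100 × 10, A = 1 000 mm², y = 227 mm, Ī = 8333.3 mm⁴.
Hole (subtracted): ⌀8, A = 50.265 mm², y = 122 mm, Ī = 201.06 mm⁴.
Centroid: ȳ = ΣA·y / ΣA = 95.846 mm.
Transfer each piece to the centroidal x-axis using Ī + A·d² with d = y − 95.846:
  bottom plate: d = -84.846 mm → contributes +19 111 447 mm⁴
  web plate: d = 26.154 mm → contributes +14 462 506 mm⁴
  top plate: d = 131.15 mm → contributes +17 209 693 mm⁴
  hole: d = 26.154 mm → contributes −34 584 mm⁴
Total I = 50 749 062 mm⁴.

I_xx ≈ 5.07 × 10⁷ mm⁴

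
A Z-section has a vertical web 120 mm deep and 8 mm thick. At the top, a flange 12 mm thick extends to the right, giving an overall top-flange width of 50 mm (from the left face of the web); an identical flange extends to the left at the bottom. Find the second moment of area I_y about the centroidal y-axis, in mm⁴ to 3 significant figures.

Break the section into simple shapes (no overlaps), measuring from the bottom-left corner of the bounding box.
Web: 8 × 120, A = 960 mm², x = 46 mm, Ī = 5 120 mm⁴.
Top flange (beyond web): 42 × 12, A = 504 mm², x = 71 mm, Ī = 74 088 mm⁴.
Bottom flange (beyond web): 42 × 12, A = 504 mm², x = 21 mm, Ī = 74 088 mm⁴.
Centroid: x̄ = ΣA·x / ΣA = 46 mm.
Transfer each piece to the centroidal y-axis using Ī + A·d² with d = x − 46:
  web: d = 0 mm → contributes +5 120 mm⁴
  top flange (beyond web): d = 25 mm → contributes +389 088 mm⁴
  bottom flange (beyond web): d = -25 mm → contributes +389 088 mm⁴
Total I = 783 296 mm⁴.

I_y ≈ 7.83 × 10⁵ mm⁴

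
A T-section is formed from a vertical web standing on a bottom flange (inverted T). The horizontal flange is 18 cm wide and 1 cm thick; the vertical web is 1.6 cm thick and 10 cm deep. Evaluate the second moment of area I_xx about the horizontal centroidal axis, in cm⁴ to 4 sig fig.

I_xx ≈ 391.1 cm⁴

Split into non-overlapping primitives; take the origin at the lower-left of the bounding box.
Flange: 18 × 1, A = 18 cm², y = 0.5 cm, Ī = 1.5 cm⁴.
Web: 1.6 × 10, A = 16 cm², y = 6 cm, Ī = 133.333 cm⁴.
Centroid: ȳ = ΣA·y / ΣA = 3.08824 cm.
Transfer each piece to the horizontal centroidal axis using Ī + A·d² with d = y − 3.08824:
  flange: d = -2.58824 cm → contributes +122.081 cm⁴
  web: d = 2.91176 cm → contributes +268.987 cm⁴
Total I = 391.069 cm⁴.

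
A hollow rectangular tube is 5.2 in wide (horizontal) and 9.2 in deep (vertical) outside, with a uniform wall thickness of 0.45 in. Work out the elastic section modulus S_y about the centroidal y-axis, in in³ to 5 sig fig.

Split into non-overlapping primitives; take the origin at the lower-left of the bounding box.
Outer rectangle: 5.2 × 9.2, A = 47.84 in², x = 2.6 in, Ī = 107.7995 in⁴.
Inner void (subtracted): 4.3 × 8.3, A = 35.69 in², x = 2.6 in, Ī = 54.99234 in⁴.
By symmetry the centroid is at mid-width, x̄ = 2.6 in.
All pieces are centred on the centroidal y-axis, so I = ΣĪ (holes subtracted) = 52.80713 in⁴.
Extreme fibre distance c = 2.6 in; S = I/c = 20.31043 in³.

S_y ≈ 20.310 in³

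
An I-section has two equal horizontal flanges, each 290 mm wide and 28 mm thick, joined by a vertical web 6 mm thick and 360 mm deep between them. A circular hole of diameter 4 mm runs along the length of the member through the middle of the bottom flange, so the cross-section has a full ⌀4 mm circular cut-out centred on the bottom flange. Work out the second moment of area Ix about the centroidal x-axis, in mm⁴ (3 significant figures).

Ix ≈ 6.35 × 10⁸ mm⁴

Break the section into simple shapes (no overlaps), measuring from the bottom-left corner of the bounding box.
Bottom flange: 290 × 28, A = 8 120 mm², y = 14 mm, Ī = 530 507 mm⁴.
Web: 6 × 360, A = 2 160 mm², y = 208 mm, Ī = 23 328 000 mm⁴.
Top flange: 290 × 28, A = 8 120 mm², y = 402 mm, Ī = 530 507 mm⁴.
Hole (subtracted): ⌀4, A = 12.566 mm², y = 14 mm, Ī = 12.566 mm⁴.
Centroid: ȳ = ΣA·y / ΣA = 208.13 mm.
Transfer each piece to the centroidal x-axis using Ī + A·d² with d = y − 208.13:
  bottom flange: d = -194.13 mm → contributes +306 552 683 mm⁴
  web: d = -0.13258 mm → contributes +23 328 038 mm⁴
  top flange: d = 193.87 mm → contributes +305 717 256 mm⁴
  hole: d = -194.13 mm → contributes −473 607 mm⁴
Total I = 635 124 370 mm⁴.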